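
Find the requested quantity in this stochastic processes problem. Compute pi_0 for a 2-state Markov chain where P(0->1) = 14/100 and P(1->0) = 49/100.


Stationary distribution: pi_0 = p10/(p01+p10), pi_1 = p01/(p01+p10)
p01 = 0.1400, p10 = 0.4900
pi_0 = 0.7778

0.7778


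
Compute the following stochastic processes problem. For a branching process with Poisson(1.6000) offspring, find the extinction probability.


Since mu = 1.6000 > 1, extinction prob q < 1.
Solve s = exp(mu*(s-1)) iteratively.
q = 0.3580

0.3580


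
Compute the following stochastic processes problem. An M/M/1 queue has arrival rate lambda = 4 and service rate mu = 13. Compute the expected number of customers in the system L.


rho = 4/13 = 0.3077
L = rho/(1-rho)
= 0.3077/0.6923
= 0.4444

0.4444


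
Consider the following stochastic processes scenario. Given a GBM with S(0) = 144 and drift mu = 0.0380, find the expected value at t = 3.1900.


E[S(t)] = S(0) * exp(mu * t)
= 144 * exp(0.0380 * 3.1900)
= 144 * 1.1289
= 162.5577

162.5577


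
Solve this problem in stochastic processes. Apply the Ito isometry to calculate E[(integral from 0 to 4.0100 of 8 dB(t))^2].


By Ito isometry: E[(int f dB)^2] = int f^2 dt
= 8^2 * 4.0100
= 64 * 4.0100 = 256.6400

256.6400


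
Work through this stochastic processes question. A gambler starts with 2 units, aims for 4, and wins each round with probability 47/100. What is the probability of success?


Gambler's ruin formula:
r = q/p = 0.5300/0.4700 = 1.1277
P(win) = (1 - r^i)/(1 - r^N)
= (1 - 1.1277^2)/(1 - 1.1277^4)
= 0.4402

0.4402


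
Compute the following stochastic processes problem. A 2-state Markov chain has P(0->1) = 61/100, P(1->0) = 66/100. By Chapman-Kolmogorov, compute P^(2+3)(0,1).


P^5 = P^2 * P^3
Computing via matrix multiplication of the transition matrix.
Entry (0,1) of P^5 = 0.4810

0.4810


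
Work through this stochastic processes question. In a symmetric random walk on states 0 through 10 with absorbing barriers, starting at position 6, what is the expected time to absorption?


For symmetric RW on 0,...,N with absorbing barriers, E(i) = i*(N-i)
E(6) = 6 * 4 = 24

24


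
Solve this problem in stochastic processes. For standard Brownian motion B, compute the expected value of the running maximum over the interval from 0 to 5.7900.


E(max B(s)) = sqrt(2t/pi)
= sqrt(2*5.7900/pi)
= sqrt(3.6860)
= 1.9199

1.9199


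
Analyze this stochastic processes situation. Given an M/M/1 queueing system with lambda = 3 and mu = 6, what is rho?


rho = lambda/mu
= 3/6
= 0.5000

0.5000


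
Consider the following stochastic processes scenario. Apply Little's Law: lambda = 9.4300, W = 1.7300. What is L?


Little's Law: L = lambda * W
= 9.4300 * 1.7300
= 16.3139

16.3139


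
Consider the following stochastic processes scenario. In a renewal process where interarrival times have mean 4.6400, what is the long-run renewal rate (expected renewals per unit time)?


Long-run renewal rate = 1/E(X)
= 1/4.6400
= 0.2155

0.2155


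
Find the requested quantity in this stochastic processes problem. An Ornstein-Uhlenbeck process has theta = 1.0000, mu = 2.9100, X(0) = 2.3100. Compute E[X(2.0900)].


E[X(t)] = mu + (X(0) - mu)*exp(-theta*t)
= 2.9100 + (2.3100 - 2.9100)*exp(-1.0000*2.0900)
= 2.9100 + -0.6000 * 0.1237
= 2.8358

2.8358


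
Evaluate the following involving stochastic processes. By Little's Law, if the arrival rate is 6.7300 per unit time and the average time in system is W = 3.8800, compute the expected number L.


Little's Law: L = lambda * W
= 6.7300 * 3.8800
= 26.1124

26.1124


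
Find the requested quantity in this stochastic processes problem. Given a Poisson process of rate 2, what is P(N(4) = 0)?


P(N(t)=k) = (lambda*t)^k * exp(-lambda*t) / k!
lambda*t = 8
= 8^0 * exp(-8) / 0!
= 1 * 3.3546e-04 / 1
= 3.3546e-04

3.3546e-04


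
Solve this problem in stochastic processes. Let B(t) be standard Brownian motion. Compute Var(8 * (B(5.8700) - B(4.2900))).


Var(alpha*(B(t)-B(s))) = alpha^2 * (t-s)
= 8^2 * (5.8700 - 4.2900)
= 64 * 1.5800
= 101.1200

101.1200


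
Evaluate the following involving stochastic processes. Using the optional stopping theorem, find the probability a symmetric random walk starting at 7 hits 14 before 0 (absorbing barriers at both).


By optional stopping theorem: E(M at tau) = M(0) = 7
P(hit 14)*14 + P(hit 0)*0 = 7
P(hit 14) = (7 - 0)/(14 - 0) = 1/2 = 0.5000

0.5000


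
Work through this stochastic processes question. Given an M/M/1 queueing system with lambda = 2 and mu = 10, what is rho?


rho = lambda/mu
= 2/10
= 0.2000

0.2000


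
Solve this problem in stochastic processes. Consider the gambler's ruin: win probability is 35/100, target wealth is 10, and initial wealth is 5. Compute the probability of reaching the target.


Gambler's ruin formula:
r = q/p = 0.6500/0.3500 = 1.8571
P(win) = (1 - r^i)/(1 - r^N)
= (1 - 1.8571^5)/(1 - 1.8571^10)
= 0.0433

0.0433


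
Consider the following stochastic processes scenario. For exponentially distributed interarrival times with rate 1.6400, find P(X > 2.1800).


P(X > t) = exp(-lambda * t)
= exp(-1.6400 * 2.1800)
= exp(-3.5752) = 0.0280

0.0280


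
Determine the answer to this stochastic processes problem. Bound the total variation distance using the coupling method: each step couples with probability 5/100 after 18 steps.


TV distance bound <= (1-delta)^n
= (1 - 0.0500)^18
= 0.9500^18
= 0.3972

0.3972


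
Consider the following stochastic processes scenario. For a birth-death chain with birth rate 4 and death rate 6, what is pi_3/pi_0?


For birth-death process, pi_n/pi_0 = (lambda/mu)^n
= (4/6)^3
= 0.2963

0.2963


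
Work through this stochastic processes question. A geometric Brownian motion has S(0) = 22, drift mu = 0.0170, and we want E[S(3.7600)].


E[S(t)] = S(0) * exp(mu * t)
= 22 * exp(0.0170 * 3.7600)
= 22 * 1.0660
= 23.4522

23.4522


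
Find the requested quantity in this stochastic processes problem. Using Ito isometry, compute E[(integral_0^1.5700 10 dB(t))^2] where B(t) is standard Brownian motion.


By Ito isometry: E[(int f dB)^2] = int f^2 dt
= 10^2 * 1.5700
= 100 * 1.5700 = 157.0000

157.0000


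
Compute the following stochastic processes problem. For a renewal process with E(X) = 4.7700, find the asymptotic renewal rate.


Long-run renewal rate = 1/E(X)
= 1/4.7700
= 0.2096

0.2096


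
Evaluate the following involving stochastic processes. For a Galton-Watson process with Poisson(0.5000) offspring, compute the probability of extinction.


Since mu = 0.5000 <= 1, extinction probability = 1.

1.0000


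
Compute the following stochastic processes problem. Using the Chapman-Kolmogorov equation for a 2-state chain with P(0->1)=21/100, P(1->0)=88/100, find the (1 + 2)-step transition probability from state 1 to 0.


P^3 = P^1 * P^2
Computing via matrix multiplication of the transition matrix.
Entry (1,0) of P^3 = 0.8079

0.8079


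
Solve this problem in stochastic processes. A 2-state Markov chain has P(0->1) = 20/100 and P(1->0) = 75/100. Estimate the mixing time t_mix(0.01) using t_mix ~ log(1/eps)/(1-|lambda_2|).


lambda_2 = |1 - p01 - p10| = |1 - 0.2000 - 0.7500| = 0.0500
t_mix ~ log(1/eps)/(1 - |lambda_2|)
= log(100)/(1 - 0.0500) = 4.6052/0.9500
= 4.8475

4.8475


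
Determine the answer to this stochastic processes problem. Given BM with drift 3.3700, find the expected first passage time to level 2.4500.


Expected first passage time = a/mu
= 2.4500/3.3700
= 0.7270

0.7270


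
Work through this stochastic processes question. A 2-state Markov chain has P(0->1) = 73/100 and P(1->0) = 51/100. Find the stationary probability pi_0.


Stationary distribution: pi_0 = p10/(p01+p10), pi_1 = p01/(p01+p10)
p01 = 0.7300, p10 = 0.5100
pi_0 = 0.4113

0.4113


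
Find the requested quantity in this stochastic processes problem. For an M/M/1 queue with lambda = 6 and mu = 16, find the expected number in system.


rho = 6/16 = 0.3750
L = rho/(1-rho)
= 0.3750/0.6250
= 0.6000

0.6000


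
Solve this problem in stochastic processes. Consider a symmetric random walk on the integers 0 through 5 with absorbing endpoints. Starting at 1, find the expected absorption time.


For symmetric RW on 0,...,N with absorbing barriers, E(i) = i*(N-i)
E(1) = 1 * 4 = 4

4


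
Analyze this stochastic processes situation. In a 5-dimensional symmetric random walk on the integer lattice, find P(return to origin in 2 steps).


P(return in 2 steps) = P(reverse first step) = 1/(2d)
= 1/10
= 0.1000

0.1000


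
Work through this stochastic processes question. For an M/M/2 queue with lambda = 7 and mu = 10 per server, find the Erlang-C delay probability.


a = lambda/mu = 0.7000
rho = a/c = 0.3500
Erlang-C formula applied:
C(c,a) = 0.1815

0.1815


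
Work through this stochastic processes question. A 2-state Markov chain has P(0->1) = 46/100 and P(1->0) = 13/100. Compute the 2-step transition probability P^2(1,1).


Computing P^2 by matrix multiplication.
P = [[0.5400, 0.4600], [0.1300, 0.8700]]
After raising P to the power 2:
P^2(1,1) = 0.8167

0.8167


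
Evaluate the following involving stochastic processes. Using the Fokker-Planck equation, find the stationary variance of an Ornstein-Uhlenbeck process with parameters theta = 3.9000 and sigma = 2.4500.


Stationary variance = sigma^2 / (2*theta)
= 2.4500^2 / (2*3.9000)
= 6.0025 / 7.8000
= 0.7696

0.7696


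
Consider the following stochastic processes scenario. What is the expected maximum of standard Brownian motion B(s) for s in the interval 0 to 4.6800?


E(max B(s)) = sqrt(2t/pi)
= sqrt(2*4.6800/pi)
= sqrt(2.9794)
= 1.7261

1.7261


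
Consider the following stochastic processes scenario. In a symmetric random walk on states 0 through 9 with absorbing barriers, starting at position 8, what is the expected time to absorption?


For symmetric RW on 0,...,N with absorbing barriers, E(i) = i*(N-i)
E(8) = 8 * 1 = 8

8


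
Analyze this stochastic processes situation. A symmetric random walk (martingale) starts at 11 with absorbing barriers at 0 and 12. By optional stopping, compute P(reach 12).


By optional stopping theorem: E(M at tau) = M(0) = 11
P(hit 12)*12 + P(hit 0)*0 = 11
P(hit 12) = (11 - 0)/(12 - 0) = 11/12 = 0.9167

0.9167


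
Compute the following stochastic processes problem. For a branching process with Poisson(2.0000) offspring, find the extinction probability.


Since mu = 2.0000 > 1, extinction prob q < 1.
Solve s = exp(mu*(s-1)) iteratively.
q = 0.2032

0.2032


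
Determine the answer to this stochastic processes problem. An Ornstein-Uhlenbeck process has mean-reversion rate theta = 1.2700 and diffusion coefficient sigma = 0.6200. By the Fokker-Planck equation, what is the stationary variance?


Stationary variance = sigma^2 / (2*theta)
= 0.6200^2 / (2*1.2700)
= 0.3844 / 2.5400
= 0.1513

0.1513


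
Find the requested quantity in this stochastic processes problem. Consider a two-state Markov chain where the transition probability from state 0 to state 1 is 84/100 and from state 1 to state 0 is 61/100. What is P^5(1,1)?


Computing P^5 by matrix multiplication.
P = [[0.1600, 0.8400], [0.6100, 0.3900]]
After raising P to the power 5:
P^5(1,1) = 0.5715

0.5715


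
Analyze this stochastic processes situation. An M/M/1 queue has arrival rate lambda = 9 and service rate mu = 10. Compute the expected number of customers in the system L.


rho = 9/10 = 0.9000
L = rho/(1-rho)
= 0.9000/0.1000
= 9.0000

9.0000


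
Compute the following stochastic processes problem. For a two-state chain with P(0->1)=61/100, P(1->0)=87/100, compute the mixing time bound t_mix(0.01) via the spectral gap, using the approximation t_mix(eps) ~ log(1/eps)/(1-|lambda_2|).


lambda_2 = |1 - p01 - p10| = |1 - 0.6100 - 0.8700| = 0.4800
t_mix ~ log(1/eps)/(1 - |lambda_2|)
= log(100)/(1 - 0.4800) = 4.6052/0.5200
= 8.8561

8.8561


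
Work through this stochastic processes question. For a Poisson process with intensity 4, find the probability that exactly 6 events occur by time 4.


P(N(t)=k) = (lambda*t)^k * exp(-lambda*t) / k!
lambda*t = 16
= 16^6 * exp(-16) / 6!
= 16777216 * 1.1254e-07 / 720
= 0.0026

0.0026


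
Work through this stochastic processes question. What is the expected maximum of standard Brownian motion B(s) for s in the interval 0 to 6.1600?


E(max B(s)) = sqrt(2t/pi)
= sqrt(2*6.1600/pi)
= sqrt(3.9216)
= 1.9803

1.9803


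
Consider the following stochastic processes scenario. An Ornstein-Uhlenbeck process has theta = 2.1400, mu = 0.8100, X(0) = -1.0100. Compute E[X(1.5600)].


E[X(t)] = mu + (X(0) - mu)*exp(-theta*t)
= 0.8100 + (-1.0100 - 0.8100)*exp(-2.1400*1.5600)
= 0.8100 + -1.8200 * 0.0355
= 0.7454

0.7454


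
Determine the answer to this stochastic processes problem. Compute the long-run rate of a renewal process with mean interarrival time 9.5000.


Long-run renewal rate = 1/E(X)
= 1/9.5000
= 0.1053

0.1053


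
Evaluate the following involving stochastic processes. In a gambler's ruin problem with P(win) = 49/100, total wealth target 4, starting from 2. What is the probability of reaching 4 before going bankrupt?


Gambler's ruin formula:
r = q/p = 0.5100/0.4900 = 1.0408
P(win) = (1 - r^i)/(1 - r^N)
= (1 - 1.0408^2)/(1 - 1.0408^4)
= 0.4800

0.4800


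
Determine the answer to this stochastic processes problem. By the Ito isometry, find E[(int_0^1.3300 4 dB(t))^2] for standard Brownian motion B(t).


By Ito isometry: E[(int f dB)^2] = int f^2 dt
= 4^2 * 1.3300
= 16 * 1.3300 = 21.2800

21.2800


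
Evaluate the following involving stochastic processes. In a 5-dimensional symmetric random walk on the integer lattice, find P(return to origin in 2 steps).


P(return in 2 steps) = P(reverse first step) = 1/(2d)
= 1/10
= 0.1000

0.1000


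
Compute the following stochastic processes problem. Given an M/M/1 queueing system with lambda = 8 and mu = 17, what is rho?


rho = lambda/mu
= 8/17
= 0.4706

0.4706


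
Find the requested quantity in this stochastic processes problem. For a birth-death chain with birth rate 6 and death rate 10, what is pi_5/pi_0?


For birth-death process, pi_n/pi_0 = (lambda/mu)^n
= (6/10)^5
= 0.0778

0.0778


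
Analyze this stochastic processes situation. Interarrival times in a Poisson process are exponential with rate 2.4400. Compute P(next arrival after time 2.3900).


P(X > t) = exp(-lambda * t)
= exp(-2.4400 * 2.3900)
= exp(-5.8316) = 0.0029

0.0029


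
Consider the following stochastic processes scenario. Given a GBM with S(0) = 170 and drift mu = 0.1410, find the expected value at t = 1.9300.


E[S(t)] = S(0) * exp(mu * t)
= 170 * exp(0.1410 * 1.9300)
= 170 * 1.3128
= 223.1688

223.1688


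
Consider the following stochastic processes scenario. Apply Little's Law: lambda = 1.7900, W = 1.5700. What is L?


Little's Law: L = lambda * W
= 1.7900 * 1.5700
= 2.8103

2.8103


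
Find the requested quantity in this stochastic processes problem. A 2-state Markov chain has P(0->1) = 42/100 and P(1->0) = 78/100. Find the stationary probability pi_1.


Stationary distribution: pi_0 = p10/(p01+p10), pi_1 = p01/(p01+p10)
p01 = 0.4200, p10 = 0.7800
pi_1 = 0.3500

0.3500


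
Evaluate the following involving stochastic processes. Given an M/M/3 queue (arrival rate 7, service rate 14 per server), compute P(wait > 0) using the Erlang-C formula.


a = lambda/mu = 0.5000
rho = a/c = 0.1667
Erlang-C formula applied:
C(c,a) = 0.0152

0.0152


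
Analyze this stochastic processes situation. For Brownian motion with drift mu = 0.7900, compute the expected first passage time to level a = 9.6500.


Expected first passage time = a/mu
= 9.6500/0.7900
= 12.2152

12.2152


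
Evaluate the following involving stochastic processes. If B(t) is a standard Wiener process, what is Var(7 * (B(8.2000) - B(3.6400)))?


Var(alpha*(B(t)-B(s))) = alpha^2 * (t-s)
= 7^2 * (8.2000 - 3.6400)
= 49 * 4.5600
= 223.4400

223.4400


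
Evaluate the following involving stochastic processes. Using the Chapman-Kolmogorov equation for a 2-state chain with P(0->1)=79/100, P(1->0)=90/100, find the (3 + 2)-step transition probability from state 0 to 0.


P^5 = P^3 * P^2
Computing via matrix multiplication of the transition matrix.
Entry (0,0) of P^5 = 0.4594

0.4594


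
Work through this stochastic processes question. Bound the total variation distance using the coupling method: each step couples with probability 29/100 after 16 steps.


TV distance bound <= (1-delta)^n
= (1 - 0.2900)^16
= 0.7100^16
= 0.0042

0.0042


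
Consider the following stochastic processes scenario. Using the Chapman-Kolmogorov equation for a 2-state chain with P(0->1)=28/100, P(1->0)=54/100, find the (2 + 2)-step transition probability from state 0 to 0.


P^4 = P^2 * P^2
Computing via matrix multiplication of the transition matrix.
Entry (0,0) of P^4 = 0.6589

0.6589


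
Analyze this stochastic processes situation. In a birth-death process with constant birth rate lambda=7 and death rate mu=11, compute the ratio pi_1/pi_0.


For birth-death process, pi_n/pi_0 = (lambda/mu)^n
= (7/11)^1
= 0.6364

0.6364


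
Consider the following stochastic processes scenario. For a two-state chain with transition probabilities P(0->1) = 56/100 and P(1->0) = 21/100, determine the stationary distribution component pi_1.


Stationary distribution: pi_0 = p10/(p01+p10), pi_1 = p01/(p01+p10)
p01 = 0.5600, p10 = 0.2100
pi_1 = 0.7273

0.7273


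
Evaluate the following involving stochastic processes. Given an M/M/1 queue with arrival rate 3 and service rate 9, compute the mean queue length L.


rho = 3/9 = 0.3333
L = rho/(1-rho)
= 0.3333/0.6667
= 0.5000

0.5000


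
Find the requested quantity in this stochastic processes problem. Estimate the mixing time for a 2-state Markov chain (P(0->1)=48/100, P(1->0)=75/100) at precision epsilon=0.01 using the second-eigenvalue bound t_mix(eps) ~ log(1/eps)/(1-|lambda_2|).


lambda_2 = |1 - p01 - p10| = |1 - 0.4800 - 0.7500| = 0.2300
t_mix ~ log(1/eps)/(1 - |lambda_2|)
= log(100)/(1 - 0.2300) = 4.6052/0.7700
= 5.9807

5.9807


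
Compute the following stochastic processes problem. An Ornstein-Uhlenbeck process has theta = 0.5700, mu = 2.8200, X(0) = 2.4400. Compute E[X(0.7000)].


E[X(t)] = mu + (X(0) - mu)*exp(-theta*t)
= 2.8200 + (2.4400 - 2.8200)*exp(-0.5700*0.7000)
= 2.8200 + -0.3800 * 0.6710
= 2.5650

2.5650


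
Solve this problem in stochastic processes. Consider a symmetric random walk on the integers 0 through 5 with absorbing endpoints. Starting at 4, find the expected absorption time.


For symmetric RW on 0,...,N with absorbing barriers, E(i) = i*(N-i)
E(4) = 4 * 1 = 4

4


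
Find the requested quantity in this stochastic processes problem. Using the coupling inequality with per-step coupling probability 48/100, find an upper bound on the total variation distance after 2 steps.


TV distance bound <= (1-delta)^n
= (1 - 0.4800)^2
= 0.5200^2
= 0.2704

0.2704


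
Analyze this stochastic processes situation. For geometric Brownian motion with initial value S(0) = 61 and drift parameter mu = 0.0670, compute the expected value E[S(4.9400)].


E[S(t)] = S(0) * exp(mu * t)
= 61 * exp(0.0670 * 4.9400)
= 61 * 1.3923
= 84.9322

84.9322


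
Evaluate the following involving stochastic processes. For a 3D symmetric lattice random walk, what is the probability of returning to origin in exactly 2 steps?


P(return in 2 steps) = P(reverse first step) = 1/(2d)
= 1/6
= 0.1667

0.1667


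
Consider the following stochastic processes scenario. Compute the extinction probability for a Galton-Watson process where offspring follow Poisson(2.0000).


Since mu = 2.0000 > 1, extinction prob q < 1.
Solve s = exp(mu*(s-1)) iteratively.
q = 0.2032

0.2032


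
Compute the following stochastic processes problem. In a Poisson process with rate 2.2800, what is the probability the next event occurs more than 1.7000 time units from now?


P(X > t) = exp(-lambda * t)
= exp(-2.2800 * 1.7000)
= exp(-3.8760) = 0.0207

0.0207


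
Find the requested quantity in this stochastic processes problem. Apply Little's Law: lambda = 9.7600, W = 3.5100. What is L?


Little's Law: L = lambda * W
= 9.7600 * 3.5100
= 34.2576

34.2576


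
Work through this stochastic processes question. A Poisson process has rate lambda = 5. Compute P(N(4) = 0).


P(N(t)=k) = (lambda*t)^k * exp(-lambda*t) / k!
lambda*t = 20
= 20^0 * exp(-20) / 0!
= 1 * 2.0612e-09 / 1
= 2.0612e-09

2.0612e-09


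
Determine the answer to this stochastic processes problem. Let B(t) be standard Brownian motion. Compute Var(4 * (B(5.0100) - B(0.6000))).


Var(alpha*(B(t)-B(s))) = alpha^2 * (t-s)
= 4^2 * (5.0100 - 0.6000)
= 16 * 4.4100
= 70.5600

70.5600


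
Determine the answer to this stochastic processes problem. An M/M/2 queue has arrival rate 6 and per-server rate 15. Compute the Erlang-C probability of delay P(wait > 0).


a = lambda/mu = 0.4000
rho = a/c = 0.2000
Erlang-C formula applied:
C(c,a) = 0.0667

0.0667


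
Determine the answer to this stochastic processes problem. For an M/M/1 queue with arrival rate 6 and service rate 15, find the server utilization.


rho = lambda/mu
= 6/15
= 0.4000

0.4000


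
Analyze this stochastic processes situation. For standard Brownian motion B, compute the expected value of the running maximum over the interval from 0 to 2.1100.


E(max B(s)) = sqrt(2t/pi)
= sqrt(2*2.1100/pi)
= sqrt(1.3433)
= 1.1590

1.1590


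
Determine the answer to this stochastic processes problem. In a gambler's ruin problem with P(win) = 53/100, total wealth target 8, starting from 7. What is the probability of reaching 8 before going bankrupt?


Gambler's ruin formula:
r = q/p = 0.4700/0.5300 = 0.8868
P(win) = (1 - r^i)/(1 - r^N)
= (1 - 0.8868^7)/(1 - 0.8868^8)
= 0.9209

0.9209


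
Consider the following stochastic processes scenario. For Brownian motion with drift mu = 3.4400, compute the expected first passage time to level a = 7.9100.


Expected first passage time = a/mu
= 7.9100/3.4400
= 2.2994

2.2994


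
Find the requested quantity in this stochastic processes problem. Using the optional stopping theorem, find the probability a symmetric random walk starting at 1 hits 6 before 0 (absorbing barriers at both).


By optional stopping theorem: E(M at tau) = M(0) = 1
P(hit 6)*6 + P(hit 0)*0 = 1
P(hit 6) = (1 - 0)/(6 - 0) = 1/6 = 0.1667

0.1667


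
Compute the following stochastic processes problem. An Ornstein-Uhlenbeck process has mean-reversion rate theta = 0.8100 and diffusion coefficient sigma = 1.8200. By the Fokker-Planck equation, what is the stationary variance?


Stationary variance = sigma^2 / (2*theta)
= 1.8200^2 / (2*0.8100)
= 3.3124 / 1.6200
= 2.0447

2.0447


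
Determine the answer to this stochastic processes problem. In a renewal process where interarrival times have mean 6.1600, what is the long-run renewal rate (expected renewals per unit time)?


Long-run renewal rate = 1/E(X)
= 1/6.1600
= 0.1623

0.1623


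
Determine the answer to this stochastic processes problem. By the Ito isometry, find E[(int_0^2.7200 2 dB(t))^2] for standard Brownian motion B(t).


By Ito isometry: E[(int f dB)^2] = int f^2 dt
= 2^2 * 2.7200
= 4 * 2.7200 = 10.8800

10.8800


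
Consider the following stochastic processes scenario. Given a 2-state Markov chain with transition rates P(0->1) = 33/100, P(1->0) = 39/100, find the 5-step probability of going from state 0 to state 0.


Computing P^5 by matrix multiplication.
P = [[0.6700, 0.3300], [0.3900, 0.6100]]
After raising P to the power 5:
P^5(0,0) = 0.5425

0.5425


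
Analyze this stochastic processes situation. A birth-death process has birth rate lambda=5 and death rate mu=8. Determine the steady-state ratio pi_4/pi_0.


For birth-death process, pi_n/pi_0 = (lambda/mu)^n
= (5/8)^4
= 0.1526

0.1526


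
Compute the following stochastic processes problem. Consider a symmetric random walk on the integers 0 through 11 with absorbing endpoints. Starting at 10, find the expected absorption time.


For symmetric RW on 0,...,N with absorbing barriers, E(i) = i*(N-i)
E(10) = 10 * 1 = 10

10


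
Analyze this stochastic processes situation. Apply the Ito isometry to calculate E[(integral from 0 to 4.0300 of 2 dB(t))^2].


By Ito isometry: E[(int f dB)^2] = int f^2 dt
= 2^2 * 4.0300
= 4 * 4.0300 = 16.1200

16.1200


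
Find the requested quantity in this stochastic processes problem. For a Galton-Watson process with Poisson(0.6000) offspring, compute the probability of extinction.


Since mu = 0.6000 <= 1, extinction probability = 1.

1.0000


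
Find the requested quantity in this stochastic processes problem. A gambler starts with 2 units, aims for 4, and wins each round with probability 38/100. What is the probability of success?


Gambler's ruin formula:
r = q/p = 0.6200/0.3800 = 1.6316
P(win) = (1 - r^i)/(1 - r^N)
= (1 - 1.6316^2)/(1 - 1.6316^4)
= 0.2731

0.2731


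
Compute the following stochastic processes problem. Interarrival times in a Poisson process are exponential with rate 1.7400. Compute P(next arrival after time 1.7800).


P(X > t) = exp(-lambda * t)
= exp(-1.7400 * 1.7800)
= exp(-3.0972) = 0.0452

0.0452


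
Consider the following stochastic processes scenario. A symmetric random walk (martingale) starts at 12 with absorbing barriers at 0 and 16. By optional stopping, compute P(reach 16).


By optional stopping theorem: E(M at tau) = M(0) = 12
P(hit 16)*16 + P(hit 0)*0 = 12
P(hit 16) = (12 - 0)/(16 - 0) = 3/4 = 0.7500

0.7500


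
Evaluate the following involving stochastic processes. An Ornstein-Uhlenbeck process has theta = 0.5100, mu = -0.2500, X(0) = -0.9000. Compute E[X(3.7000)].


E[X(t)] = mu + (X(0) - mu)*exp(-theta*t)
= -0.2500 + (-0.9000 - -0.2500)*exp(-0.5100*3.7000)
= -0.2500 + -0.6500 * 0.1515
= -0.3485

-0.3485


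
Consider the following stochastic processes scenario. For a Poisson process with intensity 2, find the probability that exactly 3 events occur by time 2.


P(N(t)=k) = (lambda*t)^k * exp(-lambda*t) / k!
lambda*t = 4
= 4^3 * exp(-4) / 3!
= 64 * 0.0183 / 6
= 0.1954

0.1954


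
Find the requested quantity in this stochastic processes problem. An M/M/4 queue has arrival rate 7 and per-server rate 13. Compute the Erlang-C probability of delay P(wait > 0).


a = lambda/mu = 0.5385
rho = a/c = 0.1346
Erlang-C formula applied:
C(c,a) = 0.0024

0.0024


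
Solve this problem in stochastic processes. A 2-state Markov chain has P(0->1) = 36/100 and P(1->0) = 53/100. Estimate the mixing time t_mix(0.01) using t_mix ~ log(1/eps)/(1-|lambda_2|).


lambda_2 = |1 - p01 - p10| = |1 - 0.3600 - 0.5300| = 0.1100
t_mix ~ log(1/eps)/(1 - |lambda_2|)
= log(100)/(1 - 0.1100) = 4.6052/0.8900
= 5.1743

5.1743


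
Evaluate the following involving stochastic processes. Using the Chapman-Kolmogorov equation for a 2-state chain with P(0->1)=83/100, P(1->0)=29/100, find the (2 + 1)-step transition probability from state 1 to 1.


P^3 = P^2 * P^1
Computing via matrix multiplication of the transition matrix.
Entry (1,1) of P^3 = 0.7406

0.7406


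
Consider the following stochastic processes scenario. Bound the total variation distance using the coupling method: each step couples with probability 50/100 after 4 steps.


TV distance bound <= (1-delta)^n
= (1 - 0.5000)^4
= 0.5000^4
= 0.0625

0.0625


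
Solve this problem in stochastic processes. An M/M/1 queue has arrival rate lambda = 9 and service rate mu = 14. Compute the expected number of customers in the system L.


rho = 9/14 = 0.6429
L = rho/(1-rho)
= 0.6429/0.3571
= 1.8000

1.8000


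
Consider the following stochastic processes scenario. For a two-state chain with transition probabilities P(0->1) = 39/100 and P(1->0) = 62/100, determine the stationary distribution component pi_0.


Stationary distribution: pi_0 = p10/(p01+p10), pi_1 = p01/(p01+p10)
p01 = 0.3900, p10 = 0.6200
pi_0 = 0.6139

0.6139


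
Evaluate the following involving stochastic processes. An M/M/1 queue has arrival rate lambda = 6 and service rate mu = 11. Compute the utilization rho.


rho = lambda/mu
= 6/11
= 0.5455

0.5455


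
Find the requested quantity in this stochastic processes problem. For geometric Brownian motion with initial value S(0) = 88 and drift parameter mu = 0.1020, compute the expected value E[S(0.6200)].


E[S(t)] = S(0) * exp(mu * t)
= 88 * exp(0.1020 * 0.6200)
= 88 * 1.0653
= 93.7449

93.7449


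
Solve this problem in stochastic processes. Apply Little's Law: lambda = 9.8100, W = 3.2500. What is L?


Little's Law: L = lambda * W
= 9.8100 * 3.2500
= 31.8825

31.8825


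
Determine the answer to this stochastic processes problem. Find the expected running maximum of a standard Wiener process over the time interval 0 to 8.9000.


E(max B(s)) = sqrt(2t/pi)
= sqrt(2*8.9000/pi)
= sqrt(5.6659)
= 2.3803

2.3803


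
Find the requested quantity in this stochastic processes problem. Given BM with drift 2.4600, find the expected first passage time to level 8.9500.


Expected first passage time = a/mu
= 8.9500/2.4600
= 3.6382

3.6382


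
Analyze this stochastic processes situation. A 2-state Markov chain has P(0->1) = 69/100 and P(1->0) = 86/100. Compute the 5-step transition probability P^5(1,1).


Computing P^5 by matrix multiplication.
P = [[0.3100, 0.6900], [0.8600, 0.1400]]
After raising P to the power 5:
P^5(1,1) = 0.4172

0.4172


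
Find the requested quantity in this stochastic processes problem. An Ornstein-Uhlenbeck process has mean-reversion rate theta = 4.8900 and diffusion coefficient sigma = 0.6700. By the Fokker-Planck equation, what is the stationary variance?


Stationary variance = sigma^2 / (2*theta)
= 0.6700^2 / (2*4.8900)
= 0.4489 / 9.7800
= 0.0459

0.0459


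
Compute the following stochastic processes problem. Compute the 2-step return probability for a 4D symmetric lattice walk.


P(return in 2 steps) = P(reverse first step) = 1/(2d)
= 1/8
= 0.1250

0.1250


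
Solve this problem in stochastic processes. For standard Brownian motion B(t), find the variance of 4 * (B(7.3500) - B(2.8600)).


Var(alpha*(B(t)-B(s))) = alpha^2 * (t-s)
= 4^2 * (7.3500 - 2.8600)
= 16 * 4.4900
= 71.8400

71.8400


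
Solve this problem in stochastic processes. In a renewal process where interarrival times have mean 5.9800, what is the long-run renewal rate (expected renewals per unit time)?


Long-run renewal rate = 1/E(X)
= 1/5.9800
= 0.1672

0.1672


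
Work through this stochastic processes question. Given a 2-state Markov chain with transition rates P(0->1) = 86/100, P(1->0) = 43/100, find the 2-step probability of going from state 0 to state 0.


Computing P^2 by matrix multiplication.
P = [[0.1400, 0.8600], [0.4300, 0.5700]]
After raising P to the power 2:
P^2(0,0) = 0.3894

0.3894


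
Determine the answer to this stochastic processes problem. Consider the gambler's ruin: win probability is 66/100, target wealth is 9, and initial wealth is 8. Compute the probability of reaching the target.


Gambler's ruin formula:
r = q/p = 0.3400/0.6600 = 0.5152
P(win) = (1 - r^i)/(1 - r^N)
= (1 - 0.5152^8)/(1 - 0.5152^9)
= 0.9976

0.9976


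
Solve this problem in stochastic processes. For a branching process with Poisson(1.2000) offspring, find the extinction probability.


Since mu = 1.2000 > 1, extinction prob q < 1.
Solve s = exp(mu*(s-1)) iteratively.
q = 0.6863

0.6863


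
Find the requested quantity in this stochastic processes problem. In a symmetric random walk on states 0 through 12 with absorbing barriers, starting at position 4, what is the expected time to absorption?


For symmetric RW on 0,...,N with absorbing barriers, E(i) = i*(N-i)
E(4) = 4 * 8 = 32

32


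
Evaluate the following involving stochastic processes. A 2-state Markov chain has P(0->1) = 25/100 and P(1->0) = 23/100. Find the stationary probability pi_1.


Stationary distribution: pi_0 = p10/(p01+p10), pi_1 = p01/(p01+p10)
p01 = 0.2500, p10 = 0.2300
pi_1 = 0.5208

0.5208


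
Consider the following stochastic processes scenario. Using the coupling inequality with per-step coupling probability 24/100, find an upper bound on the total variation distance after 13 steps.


TV distance bound <= (1-delta)^n
= (1 - 0.2400)^13
= 0.7600^13
= 0.0282

0.0282


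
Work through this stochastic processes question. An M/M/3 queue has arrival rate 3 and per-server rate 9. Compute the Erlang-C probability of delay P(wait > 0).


a = lambda/mu = 0.3333
rho = a/c = 0.1111
Erlang-C formula applied:
C(c,a) = 0.0050

0.0050


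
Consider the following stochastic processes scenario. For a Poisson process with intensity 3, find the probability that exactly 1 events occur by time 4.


P(N(t)=k) = (lambda*t)^k * exp(-lambda*t) / k!
lambda*t = 12
= 12^1 * exp(-12) / 1!
= 12 * 6.1442e-06 / 1
= 7.3731e-05

7.3731e-05


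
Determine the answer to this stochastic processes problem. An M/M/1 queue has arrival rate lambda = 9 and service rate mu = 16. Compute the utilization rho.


rho = lambda/mu
= 9/16
= 0.5625

0.5625


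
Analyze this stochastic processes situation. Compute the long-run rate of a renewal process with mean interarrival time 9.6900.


Long-run renewal rate = 1/E(X)
= 1/9.6900
= 0.1032

0.1032


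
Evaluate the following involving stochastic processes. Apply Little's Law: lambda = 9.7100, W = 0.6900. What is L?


Little's Law: L = lambda * W
= 9.7100 * 0.6900
= 6.6999

6.6999


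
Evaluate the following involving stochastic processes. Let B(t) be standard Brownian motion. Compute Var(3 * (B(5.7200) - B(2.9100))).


Var(alpha*(B(t)-B(s))) = alpha^2 * (t-s)
= 3^2 * (5.7200 - 2.9100)
= 9 * 2.8100
= 25.2900

25.2900


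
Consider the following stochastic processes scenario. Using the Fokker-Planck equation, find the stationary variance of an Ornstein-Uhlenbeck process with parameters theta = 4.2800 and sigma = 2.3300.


Stationary variance = sigma^2 / (2*theta)
= 2.3300^2 / (2*4.2800)
= 5.4289 / 8.5600
= 0.6342

0.6342


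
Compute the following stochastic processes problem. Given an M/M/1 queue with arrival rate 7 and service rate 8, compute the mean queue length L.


rho = 7/8 = 0.8750
L = rho/(1-rho)
= 0.8750/0.1250
= 7.0000

7.0000


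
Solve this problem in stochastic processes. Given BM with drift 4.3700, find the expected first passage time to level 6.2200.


Expected first passage time = a/mu
= 6.2200/4.3700
= 1.4233

1.4233


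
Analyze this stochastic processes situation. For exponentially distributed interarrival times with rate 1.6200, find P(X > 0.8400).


P(X > t) = exp(-lambda * t)
= exp(-1.6200 * 0.8400)
= exp(-1.3608) = 0.2565

0.2565


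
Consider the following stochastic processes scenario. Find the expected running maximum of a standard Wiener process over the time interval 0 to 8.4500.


E(max B(s)) = sqrt(2t/pi)
= sqrt(2*8.4500/pi)
= sqrt(5.3794)
= 2.3194

2.3194


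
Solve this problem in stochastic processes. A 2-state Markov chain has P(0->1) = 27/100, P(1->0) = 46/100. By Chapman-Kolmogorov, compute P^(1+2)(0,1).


P^3 = P^1 * P^2
Computing via matrix multiplication of the transition matrix.
Entry (0,1) of P^3 = 0.3626

0.3626


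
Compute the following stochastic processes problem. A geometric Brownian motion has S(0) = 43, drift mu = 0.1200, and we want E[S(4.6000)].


E[S(t)] = S(0) * exp(mu * t)
= 43 * exp(0.1200 * 4.6000)
= 43 * 1.7367
= 74.6791

74.6791


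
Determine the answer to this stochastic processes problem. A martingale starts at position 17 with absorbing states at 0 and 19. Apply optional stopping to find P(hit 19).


By optional stopping theorem: E(M at tau) = M(0) = 17
P(hit 19)*19 + P(hit 0)*0 = 17
P(hit 19) = (17 - 0)/(19 - 0) = 17/19 = 0.8947

0.8947


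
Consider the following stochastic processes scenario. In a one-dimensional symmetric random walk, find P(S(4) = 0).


P(S(4) = 0) = C(4,2) / 4^2
= 6 / 16
= 0.3750

0.3750


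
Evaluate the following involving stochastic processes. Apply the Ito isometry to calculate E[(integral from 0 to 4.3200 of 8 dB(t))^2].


By Ito isometry: E[(int f dB)^2] = int f^2 dt
= 8^2 * 4.3200
= 64 * 4.3200 = 276.4800

276.4800


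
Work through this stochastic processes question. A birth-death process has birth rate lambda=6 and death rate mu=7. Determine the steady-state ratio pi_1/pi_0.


For birth-death process, pi_n/pi_0 = (lambda/mu)^n
= (6/7)^1
= 0.8571

0.8571


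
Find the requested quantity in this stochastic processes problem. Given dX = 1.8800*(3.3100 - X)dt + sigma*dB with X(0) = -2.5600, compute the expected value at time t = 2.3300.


E[X(t)] = mu + (X(0) - mu)*exp(-theta*t)
= 3.3100 + (-2.5600 - 3.3100)*exp(-1.8800*2.3300)
= 3.3100 + -5.8700 * 0.0125
= 3.2365

3.2365


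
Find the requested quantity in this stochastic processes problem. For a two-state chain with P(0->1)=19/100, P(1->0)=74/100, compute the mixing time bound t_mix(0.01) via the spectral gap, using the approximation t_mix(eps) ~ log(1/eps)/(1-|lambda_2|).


lambda_2 = |1 - p01 - p10| = |1 - 0.1900 - 0.7400| = 0.0700
t_mix ~ log(1/eps)/(1 - |lambda_2|)
= log(100)/(1 - 0.0700) = 4.6052/0.9300
= 4.9518

4.9518


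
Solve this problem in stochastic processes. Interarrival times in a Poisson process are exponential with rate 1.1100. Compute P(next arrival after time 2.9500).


P(X > t) = exp(-lambda * t)
= exp(-1.1100 * 2.9500)
= exp(-3.2745) = 0.0378

0.0378


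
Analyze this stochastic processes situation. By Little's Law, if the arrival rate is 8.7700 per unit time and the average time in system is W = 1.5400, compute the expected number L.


Little's Law: L = lambda * W
= 8.7700 * 1.5400
= 13.5058

13.5058


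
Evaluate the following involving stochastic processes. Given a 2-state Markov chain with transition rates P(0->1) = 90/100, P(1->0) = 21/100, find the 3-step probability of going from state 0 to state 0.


Computing P^3 by matrix multiplication.
P = [[0.1000, 0.9000], [0.2100, 0.7900]]
After raising P to the power 3:
P^3(0,0) = 0.1881

0.1881


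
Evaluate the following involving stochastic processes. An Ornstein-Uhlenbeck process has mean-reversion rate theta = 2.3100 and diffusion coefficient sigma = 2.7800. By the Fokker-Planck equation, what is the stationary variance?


Stationary variance = sigma^2 / (2*theta)
= 2.7800^2 / (2*2.3100)
= 7.7284 / 4.6200
= 1.6728

1.6728


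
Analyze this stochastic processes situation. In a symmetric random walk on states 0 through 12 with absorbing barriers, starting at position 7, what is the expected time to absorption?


For symmetric RW on 0,...,N with absorbing barriers, E(i) = i*(N-i)
E(7) = 7 * 5 = 35

35


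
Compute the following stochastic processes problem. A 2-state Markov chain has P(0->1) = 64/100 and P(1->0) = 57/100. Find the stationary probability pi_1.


Stationary distribution: pi_0 = p10/(p01+p10), pi_1 = p01/(p01+p10)
p01 = 0.6400, p10 = 0.5700
pi_1 = 0.5289

0.5289


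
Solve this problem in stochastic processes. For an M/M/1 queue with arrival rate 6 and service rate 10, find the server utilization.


rho = lambda/mu
= 6/10
= 0.6000

0.6000


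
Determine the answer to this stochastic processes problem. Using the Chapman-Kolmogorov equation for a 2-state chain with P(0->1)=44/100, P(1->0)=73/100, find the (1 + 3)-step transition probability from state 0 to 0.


P^4 = P^1 * P^3
Computing via matrix multiplication of the transition matrix.
Entry (0,0) of P^4 = 0.6242

0.6242


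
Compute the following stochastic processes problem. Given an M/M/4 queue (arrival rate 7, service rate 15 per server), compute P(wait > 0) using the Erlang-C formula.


a = lambda/mu = 0.4667
rho = a/c = 0.1167
Erlang-C formula applied:
C(c,a) = 0.0014

0.0014
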